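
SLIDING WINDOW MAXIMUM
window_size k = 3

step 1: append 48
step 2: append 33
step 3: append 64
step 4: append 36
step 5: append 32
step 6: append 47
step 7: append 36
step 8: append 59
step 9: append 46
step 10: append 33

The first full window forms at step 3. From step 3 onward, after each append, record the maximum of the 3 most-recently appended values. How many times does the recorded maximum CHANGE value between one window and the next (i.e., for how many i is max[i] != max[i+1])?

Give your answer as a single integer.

Answer: 2

Derivation:
step 1: append 48 -> window=[48] (not full yet)
step 2: append 33 -> window=[48, 33] (not full yet)
step 3: append 64 -> window=[48, 33, 64] -> max=64
step 4: append 36 -> window=[33, 64, 36] -> max=64
step 5: append 32 -> window=[64, 36, 32] -> max=64
step 6: append 47 -> window=[36, 32, 47] -> max=47
step 7: append 36 -> window=[32, 47, 36] -> max=47
step 8: append 59 -> window=[47, 36, 59] -> max=59
step 9: append 46 -> window=[36, 59, 46] -> max=59
step 10: append 33 -> window=[59, 46, 33] -> max=59
Recorded maximums: 64 64 64 47 47 59 59 59
Changes between consecutive maximums: 2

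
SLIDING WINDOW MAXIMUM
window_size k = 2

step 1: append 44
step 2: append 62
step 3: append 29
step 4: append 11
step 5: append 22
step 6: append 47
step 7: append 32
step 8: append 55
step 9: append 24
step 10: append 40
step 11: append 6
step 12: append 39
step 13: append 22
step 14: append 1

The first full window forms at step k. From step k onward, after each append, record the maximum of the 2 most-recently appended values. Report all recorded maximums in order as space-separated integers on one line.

step 1: append 44 -> window=[44] (not full yet)
step 2: append 62 -> window=[44, 62] -> max=62
step 3: append 29 -> window=[62, 29] -> max=62
step 4: append 11 -> window=[29, 11] -> max=29
step 5: append 22 -> window=[11, 22] -> max=22
step 6: append 47 -> window=[22, 47] -> max=47
step 7: append 32 -> window=[47, 32] -> max=47
step 8: append 55 -> window=[32, 55] -> max=55
step 9: append 24 -> window=[55, 24] -> max=55
step 10: append 40 -> window=[24, 40] -> max=40
step 11: append 6 -> window=[40, 6] -> max=40
step 12: append 39 -> window=[6, 39] -> max=39
step 13: append 22 -> window=[39, 22] -> max=39
step 14: append 1 -> window=[22, 1] -> max=22

Answer: 62 62 29 22 47 47 55 55 40 40 39 39 22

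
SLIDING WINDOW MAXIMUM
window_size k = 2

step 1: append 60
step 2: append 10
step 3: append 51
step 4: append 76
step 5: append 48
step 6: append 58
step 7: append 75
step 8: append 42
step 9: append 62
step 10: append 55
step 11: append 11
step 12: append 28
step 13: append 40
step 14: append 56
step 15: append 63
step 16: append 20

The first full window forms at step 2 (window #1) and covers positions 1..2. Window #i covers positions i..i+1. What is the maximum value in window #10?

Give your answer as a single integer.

step 1: append 60 -> window=[60] (not full yet)
step 2: append 10 -> window=[60, 10] -> max=60
step 3: append 51 -> window=[10, 51] -> max=51
step 4: append 76 -> window=[51, 76] -> max=76
step 5: append 48 -> window=[76, 48] -> max=76
step 6: append 58 -> window=[48, 58] -> max=58
step 7: append 75 -> window=[58, 75] -> max=75
step 8: append 42 -> window=[75, 42] -> max=75
step 9: append 62 -> window=[42, 62] -> max=62
step 10: append 55 -> window=[62, 55] -> max=62
step 11: append 11 -> window=[55, 11] -> max=55
Window #10 max = 55

Answer: 55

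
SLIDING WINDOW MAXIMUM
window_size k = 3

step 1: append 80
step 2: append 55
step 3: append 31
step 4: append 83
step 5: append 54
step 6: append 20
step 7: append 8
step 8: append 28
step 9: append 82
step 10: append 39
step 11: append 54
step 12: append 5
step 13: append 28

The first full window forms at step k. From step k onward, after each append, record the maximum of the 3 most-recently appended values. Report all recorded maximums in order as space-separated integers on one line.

step 1: append 80 -> window=[80] (not full yet)
step 2: append 55 -> window=[80, 55] (not full yet)
step 3: append 31 -> window=[80, 55, 31] -> max=80
step 4: append 83 -> window=[55, 31, 83] -> max=83
step 5: append 54 -> window=[31, 83, 54] -> max=83
step 6: append 20 -> window=[83, 54, 20] -> max=83
step 7: append 8 -> window=[54, 20, 8] -> max=54
step 8: append 28 -> window=[20, 8, 28] -> max=28
step 9: append 82 -> window=[8, 28, 82] -> max=82
step 10: append 39 -> window=[28, 82, 39] -> max=82
step 11: append 54 -> window=[82, 39, 54] -> max=82
step 12: append 5 -> window=[39, 54, 5] -> max=54
step 13: append 28 -> window=[54, 5, 28] -> max=54

Answer: 80 83 83 83 54 28 82 82 82 54 54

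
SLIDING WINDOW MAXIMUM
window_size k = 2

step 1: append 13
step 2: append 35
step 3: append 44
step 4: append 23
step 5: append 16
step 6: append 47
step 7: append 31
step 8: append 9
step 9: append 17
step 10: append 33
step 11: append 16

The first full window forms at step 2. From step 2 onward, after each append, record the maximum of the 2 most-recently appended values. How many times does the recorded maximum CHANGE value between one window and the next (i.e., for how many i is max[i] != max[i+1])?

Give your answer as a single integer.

Answer: 6

Derivation:
step 1: append 13 -> window=[13] (not full yet)
step 2: append 35 -> window=[13, 35] -> max=35
step 3: append 44 -> window=[35, 44] -> max=44
step 4: append 23 -> window=[44, 23] -> max=44
step 5: append 16 -> window=[23, 16] -> max=23
step 6: append 47 -> window=[16, 47] -> max=47
step 7: append 31 -> window=[47, 31] -> max=47
step 8: append 9 -> window=[31, 9] -> max=31
step 9: append 17 -> window=[9, 17] -> max=17
step 10: append 33 -> window=[17, 33] -> max=33
step 11: append 16 -> window=[33, 16] -> max=33
Recorded maximums: 35 44 44 23 47 47 31 17 33 33
Changes between consecutive maximums: 6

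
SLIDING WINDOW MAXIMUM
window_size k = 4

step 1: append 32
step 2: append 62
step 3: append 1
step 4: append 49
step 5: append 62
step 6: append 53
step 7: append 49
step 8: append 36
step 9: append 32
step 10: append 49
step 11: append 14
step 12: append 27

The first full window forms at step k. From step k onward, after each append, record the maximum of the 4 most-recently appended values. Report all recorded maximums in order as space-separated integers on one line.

step 1: append 32 -> window=[32] (not full yet)
step 2: append 62 -> window=[32, 62] (not full yet)
step 3: append 1 -> window=[32, 62, 1] (not full yet)
step 4: append 49 -> window=[32, 62, 1, 49] -> max=62
step 5: append 62 -> window=[62, 1, 49, 62] -> max=62
step 6: append 53 -> window=[1, 49, 62, 53] -> max=62
step 7: append 49 -> window=[49, 62, 53, 49] -> max=62
step 8: append 36 -> window=[62, 53, 49, 36] -> max=62
step 9: append 32 -> window=[53, 49, 36, 32] -> max=53
step 10: append 49 -> window=[49, 36, 32, 49] -> max=49
step 11: append 14 -> window=[36, 32, 49, 14] -> max=49
step 12: append 27 -> window=[32, 49, 14, 27] -> max=49

Answer: 62 62 62 62 62 53 49 49 49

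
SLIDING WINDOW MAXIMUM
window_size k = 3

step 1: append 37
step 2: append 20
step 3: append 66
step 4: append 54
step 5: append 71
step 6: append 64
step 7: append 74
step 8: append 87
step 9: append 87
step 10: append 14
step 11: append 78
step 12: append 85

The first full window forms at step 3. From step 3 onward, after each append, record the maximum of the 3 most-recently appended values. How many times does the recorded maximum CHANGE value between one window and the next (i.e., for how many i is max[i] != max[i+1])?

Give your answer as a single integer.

Answer: 4

Derivation:
step 1: append 37 -> window=[37] (not full yet)
step 2: append 20 -> window=[37, 20] (not full yet)
step 3: append 66 -> window=[37, 20, 66] -> max=66
step 4: append 54 -> window=[20, 66, 54] -> max=66
step 5: append 71 -> window=[66, 54, 71] -> max=71
step 6: append 64 -> window=[54, 71, 64] -> max=71
step 7: append 74 -> window=[71, 64, 74] -> max=74
step 8: append 87 -> window=[64, 74, 87] -> max=87
step 9: append 87 -> window=[74, 87, 87] -> max=87
step 10: append 14 -> window=[87, 87, 14] -> max=87
step 11: append 78 -> window=[87, 14, 78] -> max=87
step 12: append 85 -> window=[14, 78, 85] -> max=85
Recorded maximums: 66 66 71 71 74 87 87 87 87 85
Changes between consecutive maximums: 4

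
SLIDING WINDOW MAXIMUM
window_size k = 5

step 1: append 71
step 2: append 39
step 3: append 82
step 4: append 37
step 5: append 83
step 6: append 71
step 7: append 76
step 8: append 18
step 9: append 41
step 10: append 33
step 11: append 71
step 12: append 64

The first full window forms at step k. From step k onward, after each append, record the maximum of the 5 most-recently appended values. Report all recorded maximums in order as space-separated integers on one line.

step 1: append 71 -> window=[71] (not full yet)
step 2: append 39 -> window=[71, 39] (not full yet)
step 3: append 82 -> window=[71, 39, 82] (not full yet)
step 4: append 37 -> window=[71, 39, 82, 37] (not full yet)
step 5: append 83 -> window=[71, 39, 82, 37, 83] -> max=83
step 6: append 71 -> window=[39, 82, 37, 83, 71] -> max=83
step 7: append 76 -> window=[82, 37, 83, 71, 76] -> max=83
step 8: append 18 -> window=[37, 83, 71, 76, 18] -> max=83
step 9: append 41 -> window=[83, 71, 76, 18, 41] -> max=83
step 10: append 33 -> window=[71, 76, 18, 41, 33] -> max=76
step 11: append 71 -> window=[76, 18, 41, 33, 71] -> max=76
step 12: append 64 -> window=[18, 41, 33, 71, 64] -> max=71

Answer: 83 83 83 83 83 76 76 71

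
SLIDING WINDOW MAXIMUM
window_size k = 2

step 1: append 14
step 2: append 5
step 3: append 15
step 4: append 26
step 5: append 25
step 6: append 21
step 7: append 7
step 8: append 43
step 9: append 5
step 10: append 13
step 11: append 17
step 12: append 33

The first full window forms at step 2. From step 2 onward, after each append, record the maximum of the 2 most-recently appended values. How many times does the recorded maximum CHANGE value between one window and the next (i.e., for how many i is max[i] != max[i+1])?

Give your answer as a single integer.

Answer: 8

Derivation:
step 1: append 14 -> window=[14] (not full yet)
step 2: append 5 -> window=[14, 5] -> max=14
step 3: append 15 -> window=[5, 15] -> max=15
step 4: append 26 -> window=[15, 26] -> max=26
step 5: append 25 -> window=[26, 25] -> max=26
step 6: append 21 -> window=[25, 21] -> max=25
step 7: append 7 -> window=[21, 7] -> max=21
step 8: append 43 -> window=[7, 43] -> max=43
step 9: append 5 -> window=[43, 5] -> max=43
step 10: append 13 -> window=[5, 13] -> max=13
step 11: append 17 -> window=[13, 17] -> max=17
step 12: append 33 -> window=[17, 33] -> max=33
Recorded maximums: 14 15 26 26 25 21 43 43 13 17 33
Changes between consecutive maximums: 8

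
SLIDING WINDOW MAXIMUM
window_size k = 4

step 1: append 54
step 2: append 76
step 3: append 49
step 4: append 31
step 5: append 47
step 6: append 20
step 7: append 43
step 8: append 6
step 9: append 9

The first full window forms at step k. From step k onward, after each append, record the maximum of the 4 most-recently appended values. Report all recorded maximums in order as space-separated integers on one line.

step 1: append 54 -> window=[54] (not full yet)
step 2: append 76 -> window=[54, 76] (not full yet)
step 3: append 49 -> window=[54, 76, 49] (not full yet)
step 4: append 31 -> window=[54, 76, 49, 31] -> max=76
step 5: append 47 -> window=[76, 49, 31, 47] -> max=76
step 6: append 20 -> window=[49, 31, 47, 20] -> max=49
step 7: append 43 -> window=[31, 47, 20, 43] -> max=47
step 8: append 6 -> window=[47, 20, 43, 6] -> max=47
step 9: append 9 -> window=[20, 43, 6, 9] -> max=43

Answer: 76 76 49 47 47 43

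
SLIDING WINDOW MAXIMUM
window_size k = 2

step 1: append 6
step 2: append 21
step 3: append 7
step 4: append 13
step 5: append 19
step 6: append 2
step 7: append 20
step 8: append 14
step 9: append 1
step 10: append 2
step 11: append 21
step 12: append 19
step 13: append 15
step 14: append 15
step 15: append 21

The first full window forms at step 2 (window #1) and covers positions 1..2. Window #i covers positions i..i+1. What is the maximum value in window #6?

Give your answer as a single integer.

step 1: append 6 -> window=[6] (not full yet)
step 2: append 21 -> window=[6, 21] -> max=21
step 3: append 7 -> window=[21, 7] -> max=21
step 4: append 13 -> window=[7, 13] -> max=13
step 5: append 19 -> window=[13, 19] -> max=19
step 6: append 2 -> window=[19, 2] -> max=19
step 7: append 20 -> window=[2, 20] -> max=20
Window #6 max = 20

Answer: 20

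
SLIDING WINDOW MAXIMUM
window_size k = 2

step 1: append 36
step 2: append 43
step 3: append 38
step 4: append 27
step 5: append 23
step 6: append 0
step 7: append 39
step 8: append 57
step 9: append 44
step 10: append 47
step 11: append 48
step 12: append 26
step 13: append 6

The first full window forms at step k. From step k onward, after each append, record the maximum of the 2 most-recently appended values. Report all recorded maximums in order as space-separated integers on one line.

step 1: append 36 -> window=[36] (not full yet)
step 2: append 43 -> window=[36, 43] -> max=43
step 3: append 38 -> window=[43, 38] -> max=43
step 4: append 27 -> window=[38, 27] -> max=38
step 5: append 23 -> window=[27, 23] -> max=27
step 6: append 0 -> window=[23, 0] -> max=23
step 7: append 39 -> window=[0, 39] -> max=39
step 8: append 57 -> window=[39, 57] -> max=57
step 9: append 44 -> window=[57, 44] -> max=57
step 10: append 47 -> window=[44, 47] -> max=47
step 11: append 48 -> window=[47, 48] -> max=48
step 12: append 26 -> window=[48, 26] -> max=48
step 13: append 6 -> window=[26, 6] -> max=26

Answer: 43 43 38 27 23 39 57 57 47 48 48 26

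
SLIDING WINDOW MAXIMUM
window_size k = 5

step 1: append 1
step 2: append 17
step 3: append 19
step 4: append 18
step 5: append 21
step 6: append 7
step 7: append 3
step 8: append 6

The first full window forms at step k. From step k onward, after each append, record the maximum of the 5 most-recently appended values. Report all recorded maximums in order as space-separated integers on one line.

Answer: 21 21 21 21

Derivation:
step 1: append 1 -> window=[1] (not full yet)
step 2: append 17 -> window=[1, 17] (not full yet)
step 3: append 19 -> window=[1, 17, 19] (not full yet)
step 4: append 18 -> window=[1, 17, 19, 18] (not full yet)
step 5: append 21 -> window=[1, 17, 19, 18, 21] -> max=21
step 6: append 7 -> window=[17, 19, 18, 21, 7] -> max=21
step 7: append 3 -> window=[19, 18, 21, 7, 3] -> max=21
step 8: append 6 -> window=[18, 21, 7, 3, 6] -> max=21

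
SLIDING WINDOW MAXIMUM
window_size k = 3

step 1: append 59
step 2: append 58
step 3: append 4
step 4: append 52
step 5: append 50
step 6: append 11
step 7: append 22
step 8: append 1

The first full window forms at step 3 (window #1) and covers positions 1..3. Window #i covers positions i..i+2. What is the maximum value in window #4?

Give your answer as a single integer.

Answer: 52

Derivation:
step 1: append 59 -> window=[59] (not full yet)
step 2: append 58 -> window=[59, 58] (not full yet)
step 3: append 4 -> window=[59, 58, 4] -> max=59
step 4: append 52 -> window=[58, 4, 52] -> max=58
step 5: append 50 -> window=[4, 52, 50] -> max=52
step 6: append 11 -> window=[52, 50, 11] -> max=52
Window #4 max = 52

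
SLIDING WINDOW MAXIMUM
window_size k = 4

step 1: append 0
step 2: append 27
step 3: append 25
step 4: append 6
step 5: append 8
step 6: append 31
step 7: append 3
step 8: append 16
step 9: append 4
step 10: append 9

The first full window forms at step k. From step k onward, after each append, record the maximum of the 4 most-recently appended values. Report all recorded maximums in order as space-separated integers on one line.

step 1: append 0 -> window=[0] (not full yet)
step 2: append 27 -> window=[0, 27] (not full yet)
step 3: append 25 -> window=[0, 27, 25] (not full yet)
step 4: append 6 -> window=[0, 27, 25, 6] -> max=27
step 5: append 8 -> window=[27, 25, 6, 8] -> max=27
step 6: append 31 -> window=[25, 6, 8, 31] -> max=31
step 7: append 3 -> window=[6, 8, 31, 3] -> max=31
step 8: append 16 -> window=[8, 31, 3, 16] -> max=31
step 9: append 4 -> window=[31, 3, 16, 4] -> max=31
step 10: append 9 -> window=[3, 16, 4, 9] -> max=16

Answer: 27 27 31 31 31 31 16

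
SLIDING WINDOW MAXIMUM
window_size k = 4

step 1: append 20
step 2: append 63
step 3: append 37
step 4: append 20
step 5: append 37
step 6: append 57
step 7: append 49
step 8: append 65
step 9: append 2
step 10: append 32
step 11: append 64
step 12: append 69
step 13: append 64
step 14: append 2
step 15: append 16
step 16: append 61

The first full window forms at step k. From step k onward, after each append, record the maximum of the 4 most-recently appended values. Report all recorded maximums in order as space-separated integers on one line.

Answer: 63 63 57 57 65 65 65 65 69 69 69 69 64

Derivation:
step 1: append 20 -> window=[20] (not full yet)
step 2: append 63 -> window=[20, 63] (not full yet)
step 3: append 37 -> window=[20, 63, 37] (not full yet)
step 4: append 20 -> window=[20, 63, 37, 20] -> max=63
step 5: append 37 -> window=[63, 37, 20, 37] -> max=63
step 6: append 57 -> window=[37, 20, 37, 57] -> max=57
step 7: append 49 -> window=[20, 37, 57, 49] -> max=57
step 8: append 65 -> window=[37, 57, 49, 65] -> max=65
step 9: append 2 -> window=[57, 49, 65, 2] -> max=65
step 10: append 32 -> window=[49, 65, 2, 32] -> max=65
step 11: append 64 -> window=[65, 2, 32, 64] -> max=65
step 12: append 69 -> window=[2, 32, 64, 69] -> max=69
step 13: append 64 -> window=[32, 64, 69, 64] -> max=69
step 14: append 2 -> window=[64, 69, 64, 2] -> max=69
step 15: append 16 -> window=[69, 64, 2, 16] -> max=69
step 16: append 61 -> window=[64, 2, 16, 61] -> max=64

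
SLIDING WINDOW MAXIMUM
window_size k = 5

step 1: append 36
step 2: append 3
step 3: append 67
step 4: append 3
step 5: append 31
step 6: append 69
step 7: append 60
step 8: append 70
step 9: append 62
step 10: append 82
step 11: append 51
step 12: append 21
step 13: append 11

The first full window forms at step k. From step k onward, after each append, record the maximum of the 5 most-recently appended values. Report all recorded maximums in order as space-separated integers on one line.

Answer: 67 69 69 70 70 82 82 82 82

Derivation:
step 1: append 36 -> window=[36] (not full yet)
step 2: append 3 -> window=[36, 3] (not full yet)
step 3: append 67 -> window=[36, 3, 67] (not full yet)
step 4: append 3 -> window=[36, 3, 67, 3] (not full yet)
step 5: append 31 -> window=[36, 3, 67, 3, 31] -> max=67
step 6: append 69 -> window=[3, 67, 3, 31, 69] -> max=69
step 7: append 60 -> window=[67, 3, 31, 69, 60] -> max=69
step 8: append 70 -> window=[3, 31, 69, 60, 70] -> max=70
step 9: append 62 -> window=[31, 69, 60, 70, 62] -> max=70
step 10: append 82 -> window=[69, 60, 70, 62, 82] -> max=82
step 11: append 51 -> window=[60, 70, 62, 82, 51] -> max=82
step 12: append 21 -> window=[70, 62, 82, 51, 21] -> max=82
step 13: append 11 -> window=[62, 82, 51, 21, 11] -> max=82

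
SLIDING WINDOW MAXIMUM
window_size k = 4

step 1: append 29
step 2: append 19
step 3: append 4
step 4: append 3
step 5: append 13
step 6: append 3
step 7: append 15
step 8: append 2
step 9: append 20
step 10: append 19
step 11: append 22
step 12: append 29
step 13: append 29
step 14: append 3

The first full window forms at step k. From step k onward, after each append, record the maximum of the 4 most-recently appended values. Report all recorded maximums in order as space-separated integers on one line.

Answer: 29 19 13 15 15 20 20 22 29 29 29

Derivation:
step 1: append 29 -> window=[29] (not full yet)
step 2: append 19 -> window=[29, 19] (not full yet)
step 3: append 4 -> window=[29, 19, 4] (not full yet)
step 4: append 3 -> window=[29, 19, 4, 3] -> max=29
step 5: append 13 -> window=[19, 4, 3, 13] -> max=19
step 6: append 3 -> window=[4, 3, 13, 3] -> max=13
step 7: append 15 -> window=[3, 13, 3, 15] -> max=15
step 8: append 2 -> window=[13, 3, 15, 2] -> max=15
step 9: append 20 -> window=[3, 15, 2, 20] -> max=20
step 10: append 19 -> window=[15, 2, 20, 19] -> max=20
step 11: append 22 -> window=[2, 20, 19, 22] -> max=22
step 12: append 29 -> window=[20, 19, 22, 29] -> max=29
step 13: append 29 -> window=[19, 22, 29, 29] -> max=29
step 14: append 3 -> window=[22, 29, 29, 3] -> max=29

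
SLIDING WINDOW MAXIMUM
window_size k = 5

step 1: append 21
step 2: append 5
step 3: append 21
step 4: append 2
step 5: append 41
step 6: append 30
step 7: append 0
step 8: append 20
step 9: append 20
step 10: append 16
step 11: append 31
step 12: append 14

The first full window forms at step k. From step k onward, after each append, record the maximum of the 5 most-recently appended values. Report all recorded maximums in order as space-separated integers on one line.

Answer: 41 41 41 41 41 30 31 31

Derivation:
step 1: append 21 -> window=[21] (not full yet)
step 2: append 5 -> window=[21, 5] (not full yet)
step 3: append 21 -> window=[21, 5, 21] (not full yet)
step 4: append 2 -> window=[21, 5, 21, 2] (not full yet)
step 5: append 41 -> window=[21, 5, 21, 2, 41] -> max=41
step 6: append 30 -> window=[5, 21, 2, 41, 30] -> max=41
step 7: append 0 -> window=[21, 2, 41, 30, 0] -> max=41
step 8: append 20 -> window=[2, 41, 30, 0, 20] -> max=41
step 9: append 20 -> window=[41, 30, 0, 20, 20] -> max=41
step 10: append 16 -> window=[30, 0, 20, 20, 16] -> max=30
step 11: append 31 -> window=[0, 20, 20, 16, 31] -> max=31
step 12: append 14 -> window=[20, 20, 16, 31, 14] -> max=31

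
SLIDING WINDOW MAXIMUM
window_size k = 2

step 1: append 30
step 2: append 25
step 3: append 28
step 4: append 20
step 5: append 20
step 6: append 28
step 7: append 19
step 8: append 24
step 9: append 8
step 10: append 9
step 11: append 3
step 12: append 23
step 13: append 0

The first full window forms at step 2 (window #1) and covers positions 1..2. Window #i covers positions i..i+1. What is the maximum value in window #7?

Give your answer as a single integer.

step 1: append 30 -> window=[30] (not full yet)
step 2: append 25 -> window=[30, 25] -> max=30
step 3: append 28 -> window=[25, 28] -> max=28
step 4: append 20 -> window=[28, 20] -> max=28
step 5: append 20 -> window=[20, 20] -> max=20
step 6: append 28 -> window=[20, 28] -> max=28
step 7: append 19 -> window=[28, 19] -> max=28
step 8: append 24 -> window=[19, 24] -> max=24
Window #7 max = 24

Answer: 24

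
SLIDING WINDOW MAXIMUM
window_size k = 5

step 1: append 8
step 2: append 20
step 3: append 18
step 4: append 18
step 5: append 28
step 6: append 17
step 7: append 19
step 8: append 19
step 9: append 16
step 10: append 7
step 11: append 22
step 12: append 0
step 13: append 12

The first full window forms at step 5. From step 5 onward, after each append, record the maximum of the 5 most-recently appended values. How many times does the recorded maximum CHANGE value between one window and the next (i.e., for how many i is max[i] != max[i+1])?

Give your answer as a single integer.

step 1: append 8 -> window=[8] (not full yet)
step 2: append 20 -> window=[8, 20] (not full yet)
step 3: append 18 -> window=[8, 20, 18] (not full yet)
step 4: append 18 -> window=[8, 20, 18, 18] (not full yet)
step 5: append 28 -> window=[8, 20, 18, 18, 28] -> max=28
step 6: append 17 -> window=[20, 18, 18, 28, 17] -> max=28
step 7: append 19 -> window=[18, 18, 28, 17, 19] -> max=28
step 8: append 19 -> window=[18, 28, 17, 19, 19] -> max=28
step 9: append 16 -> window=[28, 17, 19, 19, 16] -> max=28
step 10: append 7 -> window=[17, 19, 19, 16, 7] -> max=19
step 11: append 22 -> window=[19, 19, 16, 7, 22] -> max=22
step 12: append 0 -> window=[19, 16, 7, 22, 0] -> max=22
step 13: append 12 -> window=[16, 7, 22, 0, 12] -> max=22
Recorded maximums: 28 28 28 28 28 19 22 22 22
Changes between consecutive maximums: 2

Answer: 2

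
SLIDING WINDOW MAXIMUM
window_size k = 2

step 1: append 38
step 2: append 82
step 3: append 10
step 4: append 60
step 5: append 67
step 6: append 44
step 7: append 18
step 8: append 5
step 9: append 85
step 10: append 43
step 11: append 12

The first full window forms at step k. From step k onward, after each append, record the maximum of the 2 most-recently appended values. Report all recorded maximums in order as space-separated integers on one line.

Answer: 82 82 60 67 67 44 18 85 85 43

Derivation:
step 1: append 38 -> window=[38] (not full yet)
step 2: append 82 -> window=[38, 82] -> max=82
step 3: append 10 -> window=[82, 10] -> max=82
step 4: append 60 -> window=[10, 60] -> max=60
step 5: append 67 -> window=[60, 67] -> max=67
step 6: append 44 -> window=[67, 44] -> max=67
step 7: append 18 -> window=[44, 18] -> max=44
step 8: append 5 -> window=[18, 5] -> max=18
step 9: append 85 -> window=[5, 85] -> max=85
step 10: append 43 -> window=[85, 43] -> max=85
step 11: append 12 -> window=[43, 12] -> max=43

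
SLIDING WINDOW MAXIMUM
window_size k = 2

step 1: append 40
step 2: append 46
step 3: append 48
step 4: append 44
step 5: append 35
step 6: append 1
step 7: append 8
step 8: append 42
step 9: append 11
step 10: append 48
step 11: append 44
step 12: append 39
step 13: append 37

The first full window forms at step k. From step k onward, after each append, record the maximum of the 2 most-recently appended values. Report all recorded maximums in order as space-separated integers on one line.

Answer: 46 48 48 44 35 8 42 42 48 48 44 39

Derivation:
step 1: append 40 -> window=[40] (not full yet)
step 2: append 46 -> window=[40, 46] -> max=46
step 3: append 48 -> window=[46, 48] -> max=48
step 4: append 44 -> window=[48, 44] -> max=48
step 5: append 35 -> window=[44, 35] -> max=44
step 6: append 1 -> window=[35, 1] -> max=35
step 7: append 8 -> window=[1, 8] -> max=8
step 8: append 42 -> window=[8, 42] -> max=42
step 9: append 11 -> window=[42, 11] -> max=42
step 10: append 48 -> window=[11, 48] -> max=48
step 11: append 44 -> window=[48, 44] -> max=48
step 12: append 39 -> window=[44, 39] -> max=44
step 13: append 37 -> window=[39, 37] -> max=39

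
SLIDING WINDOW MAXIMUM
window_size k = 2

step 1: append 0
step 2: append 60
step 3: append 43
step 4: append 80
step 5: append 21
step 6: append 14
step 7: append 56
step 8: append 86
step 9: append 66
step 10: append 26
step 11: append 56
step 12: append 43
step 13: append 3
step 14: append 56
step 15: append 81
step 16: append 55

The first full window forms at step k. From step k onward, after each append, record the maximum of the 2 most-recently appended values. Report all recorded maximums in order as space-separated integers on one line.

step 1: append 0 -> window=[0] (not full yet)
step 2: append 60 -> window=[0, 60] -> max=60
step 3: append 43 -> window=[60, 43] -> max=60
step 4: append 80 -> window=[43, 80] -> max=80
step 5: append 21 -> window=[80, 21] -> max=80
step 6: append 14 -> window=[21, 14] -> max=21
step 7: append 56 -> window=[14, 56] -> max=56
step 8: append 86 -> window=[56, 86] -> max=86
step 9: append 66 -> window=[86, 66] -> max=86
step 10: append 26 -> window=[66, 26] -> max=66
step 11: append 56 -> window=[26, 56] -> max=56
step 12: append 43 -> window=[56, 43] -> max=56
step 13: append 3 -> window=[43, 3] -> max=43
step 14: append 56 -> window=[3, 56] -> max=56
step 15: append 81 -> window=[56, 81] -> max=81
step 16: append 55 -> window=[81, 55] -> max=81

Answer: 60 60 80 80 21 56 86 86 66 56 56 43 56 81 81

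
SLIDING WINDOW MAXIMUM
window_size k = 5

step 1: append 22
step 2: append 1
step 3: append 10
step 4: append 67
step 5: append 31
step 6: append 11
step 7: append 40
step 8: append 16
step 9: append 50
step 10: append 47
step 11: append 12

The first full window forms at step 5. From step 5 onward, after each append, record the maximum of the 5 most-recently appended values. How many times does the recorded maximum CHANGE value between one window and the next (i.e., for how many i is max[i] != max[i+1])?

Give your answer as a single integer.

Answer: 1

Derivation:
step 1: append 22 -> window=[22] (not full yet)
step 2: append 1 -> window=[22, 1] (not full yet)
step 3: append 10 -> window=[22, 1, 10] (not full yet)
step 4: append 67 -> window=[22, 1, 10, 67] (not full yet)
step 5: append 31 -> window=[22, 1, 10, 67, 31] -> max=67
step 6: append 11 -> window=[1, 10, 67, 31, 11] -> max=67
step 7: append 40 -> window=[10, 67, 31, 11, 40] -> max=67
step 8: append 16 -> window=[67, 31, 11, 40, 16] -> max=67
step 9: append 50 -> window=[31, 11, 40, 16, 50] -> max=50
step 10: append 47 -> window=[11, 40, 16, 50, 47] -> max=50
step 11: append 12 -> window=[40, 16, 50, 47, 12] -> max=50
Recorded maximums: 67 67 67 67 50 50 50
Changes between consecutive maximums: 1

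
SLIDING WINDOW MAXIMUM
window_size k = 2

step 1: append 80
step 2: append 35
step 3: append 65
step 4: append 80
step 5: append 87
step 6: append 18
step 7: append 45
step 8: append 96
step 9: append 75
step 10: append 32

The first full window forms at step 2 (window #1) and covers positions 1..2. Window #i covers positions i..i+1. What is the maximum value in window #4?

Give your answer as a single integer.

step 1: append 80 -> window=[80] (not full yet)
step 2: append 35 -> window=[80, 35] -> max=80
step 3: append 65 -> window=[35, 65] -> max=65
step 4: append 80 -> window=[65, 80] -> max=80
step 5: append 87 -> window=[80, 87] -> max=87
Window #4 max = 87

Answer: 87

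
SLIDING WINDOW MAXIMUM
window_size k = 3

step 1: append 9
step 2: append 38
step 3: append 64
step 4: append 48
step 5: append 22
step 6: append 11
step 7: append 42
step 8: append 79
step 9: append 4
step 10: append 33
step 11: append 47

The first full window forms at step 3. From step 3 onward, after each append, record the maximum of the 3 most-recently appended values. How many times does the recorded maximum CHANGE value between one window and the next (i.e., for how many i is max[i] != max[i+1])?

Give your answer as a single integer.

step 1: append 9 -> window=[9] (not full yet)
step 2: append 38 -> window=[9, 38] (not full yet)
step 3: append 64 -> window=[9, 38, 64] -> max=64
step 4: append 48 -> window=[38, 64, 48] -> max=64
step 5: append 22 -> window=[64, 48, 22] -> max=64
step 6: append 11 -> window=[48, 22, 11] -> max=48
step 7: append 42 -> window=[22, 11, 42] -> max=42
step 8: append 79 -> window=[11, 42, 79] -> max=79
step 9: append 4 -> window=[42, 79, 4] -> max=79
step 10: append 33 -> window=[79, 4, 33] -> max=79
step 11: append 47 -> window=[4, 33, 47] -> max=47
Recorded maximums: 64 64 64 48 42 79 79 79 47
Changes between consecutive maximums: 4

Answer: 4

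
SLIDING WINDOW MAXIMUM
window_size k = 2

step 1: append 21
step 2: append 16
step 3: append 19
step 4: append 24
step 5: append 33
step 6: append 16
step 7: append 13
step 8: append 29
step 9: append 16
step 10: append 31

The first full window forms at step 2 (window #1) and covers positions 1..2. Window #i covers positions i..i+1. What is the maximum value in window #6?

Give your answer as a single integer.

step 1: append 21 -> window=[21] (not full yet)
step 2: append 16 -> window=[21, 16] -> max=21
step 3: append 19 -> window=[16, 19] -> max=19
step 4: append 24 -> window=[19, 24] -> max=24
step 5: append 33 -> window=[24, 33] -> max=33
step 6: append 16 -> window=[33, 16] -> max=33
step 7: append 13 -> window=[16, 13] -> max=16
Window #6 max = 16

Answer: 16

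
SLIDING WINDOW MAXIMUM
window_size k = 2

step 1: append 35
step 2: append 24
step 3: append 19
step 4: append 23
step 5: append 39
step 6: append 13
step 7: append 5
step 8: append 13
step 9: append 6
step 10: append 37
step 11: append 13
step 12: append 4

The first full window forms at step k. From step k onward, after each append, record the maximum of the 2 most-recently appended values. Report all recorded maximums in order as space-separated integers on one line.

step 1: append 35 -> window=[35] (not full yet)
step 2: append 24 -> window=[35, 24] -> max=35
step 3: append 19 -> window=[24, 19] -> max=24
step 4: append 23 -> window=[19, 23] -> max=23
step 5: append 39 -> window=[23, 39] -> max=39
step 6: append 13 -> window=[39, 13] -> max=39
step 7: append 5 -> window=[13, 5] -> max=13
step 8: append 13 -> window=[5, 13] -> max=13
step 9: append 6 -> window=[13, 6] -> max=13
step 10: append 37 -> window=[6, 37] -> max=37
step 11: append 13 -> window=[37, 13] -> max=37
step 12: append 4 -> window=[13, 4] -> max=13

Answer: 35 24 23 39 39 13 13 13 37 37 13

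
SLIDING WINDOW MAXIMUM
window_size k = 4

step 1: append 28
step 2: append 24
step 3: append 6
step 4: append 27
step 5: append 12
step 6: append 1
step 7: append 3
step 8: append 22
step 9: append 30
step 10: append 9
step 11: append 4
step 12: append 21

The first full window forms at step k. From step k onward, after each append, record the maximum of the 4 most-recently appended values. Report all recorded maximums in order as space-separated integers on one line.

Answer: 28 27 27 27 22 30 30 30 30

Derivation:
step 1: append 28 -> window=[28] (not full yet)
step 2: append 24 -> window=[28, 24] (not full yet)
step 3: append 6 -> window=[28, 24, 6] (not full yet)
step 4: append 27 -> window=[28, 24, 6, 27] -> max=28
step 5: append 12 -> window=[24, 6, 27, 12] -> max=27
step 6: append 1 -> window=[6, 27, 12, 1] -> max=27
step 7: append 3 -> window=[27, 12, 1, 3] -> max=27
step 8: append 22 -> window=[12, 1, 3, 22] -> max=22
step 9: append 30 -> window=[1, 3, 22, 30] -> max=30
step 10: append 9 -> window=[3, 22, 30, 9] -> max=30
step 11: append 4 -> window=[22, 30, 9, 4] -> max=30
step 12: append 21 -> window=[30, 9, 4, 21] -> max=30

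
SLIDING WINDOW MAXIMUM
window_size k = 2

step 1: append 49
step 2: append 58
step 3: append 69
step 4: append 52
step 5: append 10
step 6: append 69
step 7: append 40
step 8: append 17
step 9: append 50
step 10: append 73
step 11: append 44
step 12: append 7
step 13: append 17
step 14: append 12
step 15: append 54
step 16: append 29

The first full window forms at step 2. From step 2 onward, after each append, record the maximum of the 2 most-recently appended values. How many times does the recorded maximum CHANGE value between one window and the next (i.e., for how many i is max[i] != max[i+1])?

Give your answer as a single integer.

Answer: 9

Derivation:
step 1: append 49 -> window=[49] (not full yet)
step 2: append 58 -> window=[49, 58] -> max=58
step 3: append 69 -> window=[58, 69] -> max=69
step 4: append 52 -> window=[69, 52] -> max=69
step 5: append 10 -> window=[52, 10] -> max=52
step 6: append 69 -> window=[10, 69] -> max=69
step 7: append 40 -> window=[69, 40] -> max=69
step 8: append 17 -> window=[40, 17] -> max=40
step 9: append 50 -> window=[17, 50] -> max=50
step 10: append 73 -> window=[50, 73] -> max=73
step 11: append 44 -> window=[73, 44] -> max=73
step 12: append 7 -> window=[44, 7] -> max=44
step 13: append 17 -> window=[7, 17] -> max=17
step 14: append 12 -> window=[17, 12] -> max=17
step 15: append 54 -> window=[12, 54] -> max=54
step 16: append 29 -> window=[54, 29] -> max=54
Recorded maximums: 58 69 69 52 69 69 40 50 73 73 44 17 17 54 54
Changes between consecutive maximums: 9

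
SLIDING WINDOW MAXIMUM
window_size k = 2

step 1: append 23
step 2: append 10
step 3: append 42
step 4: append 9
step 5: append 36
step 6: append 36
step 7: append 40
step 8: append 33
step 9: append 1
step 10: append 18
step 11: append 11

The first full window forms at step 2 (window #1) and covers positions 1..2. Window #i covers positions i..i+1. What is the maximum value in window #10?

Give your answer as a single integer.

Answer: 18

Derivation:
step 1: append 23 -> window=[23] (not full yet)
step 2: append 10 -> window=[23, 10] -> max=23
step 3: append 42 -> window=[10, 42] -> max=42
step 4: append 9 -> window=[42, 9] -> max=42
step 5: append 36 -> window=[9, 36] -> max=36
step 6: append 36 -> window=[36, 36] -> max=36
step 7: append 40 -> window=[36, 40] -> max=40
step 8: append 33 -> window=[40, 33] -> max=40
step 9: append 1 -> window=[33, 1] -> max=33
step 10: append 18 -> window=[1, 18] -> max=18
step 11: append 11 -> window=[18, 11] -> max=18
Window #10 max = 18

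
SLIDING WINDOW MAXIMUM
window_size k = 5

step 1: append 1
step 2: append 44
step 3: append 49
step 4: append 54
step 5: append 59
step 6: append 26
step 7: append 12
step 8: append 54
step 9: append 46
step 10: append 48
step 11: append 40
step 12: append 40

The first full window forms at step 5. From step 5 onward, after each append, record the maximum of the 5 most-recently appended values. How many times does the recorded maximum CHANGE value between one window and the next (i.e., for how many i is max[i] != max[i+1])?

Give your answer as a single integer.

step 1: append 1 -> window=[1] (not full yet)
step 2: append 44 -> window=[1, 44] (not full yet)
step 3: append 49 -> window=[1, 44, 49] (not full yet)
step 4: append 54 -> window=[1, 44, 49, 54] (not full yet)
step 5: append 59 -> window=[1, 44, 49, 54, 59] -> max=59
step 6: append 26 -> window=[44, 49, 54, 59, 26] -> max=59
step 7: append 12 -> window=[49, 54, 59, 26, 12] -> max=59
step 8: append 54 -> window=[54, 59, 26, 12, 54] -> max=59
step 9: append 46 -> window=[59, 26, 12, 54, 46] -> max=59
step 10: append 48 -> window=[26, 12, 54, 46, 48] -> max=54
step 11: append 40 -> window=[12, 54, 46, 48, 40] -> max=54
step 12: append 40 -> window=[54, 46, 48, 40, 40] -> max=54
Recorded maximums: 59 59 59 59 59 54 54 54
Changes between consecutive maximums: 1

Answer: 1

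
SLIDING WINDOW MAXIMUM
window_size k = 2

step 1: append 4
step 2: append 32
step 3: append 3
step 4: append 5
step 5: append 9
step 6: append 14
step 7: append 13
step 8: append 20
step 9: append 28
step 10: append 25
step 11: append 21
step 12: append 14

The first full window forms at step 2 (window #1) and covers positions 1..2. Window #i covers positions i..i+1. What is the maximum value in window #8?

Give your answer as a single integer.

step 1: append 4 -> window=[4] (not full yet)
step 2: append 32 -> window=[4, 32] -> max=32
step 3: append 3 -> window=[32, 3] -> max=32
step 4: append 5 -> window=[3, 5] -> max=5
step 5: append 9 -> window=[5, 9] -> max=9
step 6: append 14 -> window=[9, 14] -> max=14
step 7: append 13 -> window=[14, 13] -> max=14
step 8: append 20 -> window=[13, 20] -> max=20
step 9: append 28 -> window=[20, 28] -> max=28
Window #8 max = 28

Answer: 28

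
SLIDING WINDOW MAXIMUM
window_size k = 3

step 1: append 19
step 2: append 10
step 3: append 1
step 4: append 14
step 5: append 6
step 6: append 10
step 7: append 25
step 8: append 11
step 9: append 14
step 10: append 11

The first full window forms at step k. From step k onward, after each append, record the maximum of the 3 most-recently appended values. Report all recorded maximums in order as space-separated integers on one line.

Answer: 19 14 14 14 25 25 25 14

Derivation:
step 1: append 19 -> window=[19] (not full yet)
step 2: append 10 -> window=[19, 10] (not full yet)
step 3: append 1 -> window=[19, 10, 1] -> max=19
step 4: append 14 -> window=[10, 1, 14] -> max=14
step 5: append 6 -> window=[1, 14, 6] -> max=14
step 6: append 10 -> window=[14, 6, 10] -> max=14
step 7: append 25 -> window=[6, 10, 25] -> max=25
step 8: append 11 -> window=[10, 25, 11] -> max=25
step 9: append 14 -> window=[25, 11, 14] -> max=25
step 10: append 11 -> window=[11, 14, 11] -> max=14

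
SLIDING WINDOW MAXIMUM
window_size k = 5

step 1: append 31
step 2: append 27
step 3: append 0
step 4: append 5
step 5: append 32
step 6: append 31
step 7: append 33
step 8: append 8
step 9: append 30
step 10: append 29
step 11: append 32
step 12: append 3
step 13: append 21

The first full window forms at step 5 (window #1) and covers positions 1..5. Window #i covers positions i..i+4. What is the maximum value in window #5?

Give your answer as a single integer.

Answer: 33

Derivation:
step 1: append 31 -> window=[31] (not full yet)
step 2: append 27 -> window=[31, 27] (not full yet)
step 3: append 0 -> window=[31, 27, 0] (not full yet)
step 4: append 5 -> window=[31, 27, 0, 5] (not full yet)
step 5: append 32 -> window=[31, 27, 0, 5, 32] -> max=32
step 6: append 31 -> window=[27, 0, 5, 32, 31] -> max=32
step 7: append 33 -> window=[0, 5, 32, 31, 33] -> max=33
step 8: append 8 -> window=[5, 32, 31, 33, 8] -> max=33
step 9: append 30 -> window=[32, 31, 33, 8, 30] -> max=33
Window #5 max = 33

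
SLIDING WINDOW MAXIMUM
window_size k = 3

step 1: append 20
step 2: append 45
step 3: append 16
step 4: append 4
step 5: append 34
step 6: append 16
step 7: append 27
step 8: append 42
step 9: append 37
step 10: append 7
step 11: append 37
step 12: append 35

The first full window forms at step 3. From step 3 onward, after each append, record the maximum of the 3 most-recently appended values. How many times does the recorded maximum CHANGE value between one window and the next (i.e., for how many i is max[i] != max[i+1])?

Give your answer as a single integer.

Answer: 3

Derivation:
step 1: append 20 -> window=[20] (not full yet)
step 2: append 45 -> window=[20, 45] (not full yet)
step 3: append 16 -> window=[20, 45, 16] -> max=45
step 4: append 4 -> window=[45, 16, 4] -> max=45
step 5: append 34 -> window=[16, 4, 34] -> max=34
step 6: append 16 -> window=[4, 34, 16] -> max=34
step 7: append 27 -> window=[34, 16, 27] -> max=34
step 8: append 42 -> window=[16, 27, 42] -> max=42
step 9: append 37 -> window=[27, 42, 37] -> max=42
step 10: append 7 -> window=[42, 37, 7] -> max=42
step 11: append 37 -> window=[37, 7, 37] -> max=37
step 12: append 35 -> window=[7, 37, 35] -> max=37
Recorded maximums: 45 45 34 34 34 42 42 42 37 37
Changes between consecutive maximums: 3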